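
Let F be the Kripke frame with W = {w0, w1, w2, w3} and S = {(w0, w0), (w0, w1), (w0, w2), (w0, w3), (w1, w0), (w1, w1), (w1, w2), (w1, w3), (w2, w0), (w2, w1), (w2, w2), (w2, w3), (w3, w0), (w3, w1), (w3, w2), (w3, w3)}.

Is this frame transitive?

Transitive: yes — every two-step S-path is closed by a direct edge.

Yes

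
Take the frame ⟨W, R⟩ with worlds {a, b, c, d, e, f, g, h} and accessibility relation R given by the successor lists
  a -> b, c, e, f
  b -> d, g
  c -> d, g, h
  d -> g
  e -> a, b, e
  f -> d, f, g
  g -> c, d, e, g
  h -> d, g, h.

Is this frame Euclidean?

No

Euclidean: no — a R b and a R c, but not b R c.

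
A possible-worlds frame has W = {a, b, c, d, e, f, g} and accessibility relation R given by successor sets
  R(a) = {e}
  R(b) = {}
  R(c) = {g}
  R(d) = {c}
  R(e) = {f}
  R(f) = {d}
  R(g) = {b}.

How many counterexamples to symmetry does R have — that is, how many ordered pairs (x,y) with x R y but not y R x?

Enumerating: (a,e), (c,g), (d,c), (e,f), (f,d), (g,b).

6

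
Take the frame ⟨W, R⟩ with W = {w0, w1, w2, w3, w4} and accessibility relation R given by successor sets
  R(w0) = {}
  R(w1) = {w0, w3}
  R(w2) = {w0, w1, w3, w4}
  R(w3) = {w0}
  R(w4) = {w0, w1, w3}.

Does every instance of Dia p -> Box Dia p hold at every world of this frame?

The schema 5 characterises exactly the Euclidean frames.
Euclidean: no — w1 R w0 and w1 R w3, but not w0 R w3.

No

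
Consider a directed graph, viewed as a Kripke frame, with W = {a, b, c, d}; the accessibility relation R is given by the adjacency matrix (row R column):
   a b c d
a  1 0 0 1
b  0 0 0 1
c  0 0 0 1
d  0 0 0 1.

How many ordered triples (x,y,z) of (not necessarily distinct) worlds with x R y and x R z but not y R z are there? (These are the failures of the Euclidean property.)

Enumerating: (a,d,a).

1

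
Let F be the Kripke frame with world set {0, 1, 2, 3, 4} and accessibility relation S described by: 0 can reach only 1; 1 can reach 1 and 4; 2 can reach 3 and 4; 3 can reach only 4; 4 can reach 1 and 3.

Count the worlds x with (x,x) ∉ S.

4

Enumerating: 0, 2, 3, 4.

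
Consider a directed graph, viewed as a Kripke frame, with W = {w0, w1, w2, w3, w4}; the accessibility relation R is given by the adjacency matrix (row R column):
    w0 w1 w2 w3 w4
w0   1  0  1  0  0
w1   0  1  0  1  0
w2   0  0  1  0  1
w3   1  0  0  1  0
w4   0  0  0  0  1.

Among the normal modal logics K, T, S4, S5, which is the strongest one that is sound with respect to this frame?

T

Reflexive (axiom T): yes — every world is R-related to itself.
Transitive (axiom 4): no — w0 R w2 and w2 R w4, but not w0 R w4.
Euclidean (axiom 5): no — w0 R w2 and w0 R w0, but not w2 R w0.
So F validates K, T; S4 would additionally require R to be transitive. The strongest is T.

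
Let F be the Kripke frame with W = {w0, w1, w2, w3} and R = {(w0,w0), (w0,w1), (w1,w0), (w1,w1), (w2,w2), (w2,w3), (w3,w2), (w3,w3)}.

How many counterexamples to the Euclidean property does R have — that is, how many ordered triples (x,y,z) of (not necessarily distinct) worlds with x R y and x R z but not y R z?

R is Euclidean; there are no such tuples.

0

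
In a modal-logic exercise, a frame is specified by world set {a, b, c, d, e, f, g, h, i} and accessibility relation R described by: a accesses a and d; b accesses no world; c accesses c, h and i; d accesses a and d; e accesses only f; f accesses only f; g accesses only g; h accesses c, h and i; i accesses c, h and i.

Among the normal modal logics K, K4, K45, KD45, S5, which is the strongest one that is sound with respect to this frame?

Transitive (axiom 4): yes — every two-step R-path is closed by a direct edge.
Euclidean (axiom 5): yes — any two successors of a common world are R-related.
Serial (axiom D): no — b has no R-successor.
Reflexive (axiom T): no — b is not related to itself.
So F validates K, K4, K45; KD45 would additionally require R to be serial. The strongest is K45.

K45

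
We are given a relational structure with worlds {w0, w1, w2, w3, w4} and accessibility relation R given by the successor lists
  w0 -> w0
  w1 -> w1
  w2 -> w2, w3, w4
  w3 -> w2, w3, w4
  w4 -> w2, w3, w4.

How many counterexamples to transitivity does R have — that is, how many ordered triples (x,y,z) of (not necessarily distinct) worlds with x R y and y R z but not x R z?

0

R is transitive; there are no such tuples.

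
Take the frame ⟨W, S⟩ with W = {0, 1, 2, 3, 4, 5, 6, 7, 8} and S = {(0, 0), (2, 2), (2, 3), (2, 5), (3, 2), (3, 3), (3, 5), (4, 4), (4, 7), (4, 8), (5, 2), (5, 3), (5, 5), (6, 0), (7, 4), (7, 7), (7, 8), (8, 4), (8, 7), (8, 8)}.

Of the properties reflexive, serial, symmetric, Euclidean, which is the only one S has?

Euclidean

Reflexive: no — 1 is not related to itself.
Serial: no — 1 has no S-successor.
Symmetric: no — 6 S 0 but not 0 S 6.
Euclidean: yes — any two successors of a common world are S-related.
Only Euclidean holds.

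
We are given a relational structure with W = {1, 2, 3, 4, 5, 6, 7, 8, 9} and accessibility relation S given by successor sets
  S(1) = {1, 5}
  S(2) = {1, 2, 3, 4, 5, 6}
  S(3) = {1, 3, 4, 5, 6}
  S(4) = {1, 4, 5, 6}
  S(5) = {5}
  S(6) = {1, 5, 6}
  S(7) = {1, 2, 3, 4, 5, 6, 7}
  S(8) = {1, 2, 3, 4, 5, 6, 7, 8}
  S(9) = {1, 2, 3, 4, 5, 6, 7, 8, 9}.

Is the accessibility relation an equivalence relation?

Reflexive: yes — every world is S-related to itself.
Symmetric: no — 1 S 5 but not 5 S 1.
Transitive: yes — every two-step S-path is closed by a direct edge.
So S is not an equivalence relation.

No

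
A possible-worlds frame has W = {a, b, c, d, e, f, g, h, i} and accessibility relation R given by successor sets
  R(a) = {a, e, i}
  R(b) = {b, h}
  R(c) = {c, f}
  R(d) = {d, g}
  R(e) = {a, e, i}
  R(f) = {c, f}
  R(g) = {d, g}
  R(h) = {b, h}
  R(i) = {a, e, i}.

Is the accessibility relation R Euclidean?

Euclidean: yes — any two successors of a common world are R-related.

Yes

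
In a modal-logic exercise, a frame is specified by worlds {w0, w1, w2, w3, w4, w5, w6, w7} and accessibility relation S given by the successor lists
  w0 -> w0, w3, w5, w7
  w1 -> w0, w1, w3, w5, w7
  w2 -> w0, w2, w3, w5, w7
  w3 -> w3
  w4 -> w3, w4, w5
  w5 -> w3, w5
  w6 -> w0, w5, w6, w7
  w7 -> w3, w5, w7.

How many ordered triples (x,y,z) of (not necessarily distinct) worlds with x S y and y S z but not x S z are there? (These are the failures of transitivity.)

Enumerating: (w6,w0,w3), (w6,w5,w3), (w6,w7,w3).

3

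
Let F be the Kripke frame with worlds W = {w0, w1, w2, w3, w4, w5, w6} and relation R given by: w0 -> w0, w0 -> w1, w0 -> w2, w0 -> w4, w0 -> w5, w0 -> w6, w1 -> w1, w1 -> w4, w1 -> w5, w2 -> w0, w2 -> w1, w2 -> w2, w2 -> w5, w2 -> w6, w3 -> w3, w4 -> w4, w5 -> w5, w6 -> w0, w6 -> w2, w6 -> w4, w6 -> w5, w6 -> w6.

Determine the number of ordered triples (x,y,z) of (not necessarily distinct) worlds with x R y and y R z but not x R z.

5

Enumerating: (w2,w0,w4), (w2,w1,w4), (w2,w6,w4), (w6,w0,w1), (w6,w2,w1).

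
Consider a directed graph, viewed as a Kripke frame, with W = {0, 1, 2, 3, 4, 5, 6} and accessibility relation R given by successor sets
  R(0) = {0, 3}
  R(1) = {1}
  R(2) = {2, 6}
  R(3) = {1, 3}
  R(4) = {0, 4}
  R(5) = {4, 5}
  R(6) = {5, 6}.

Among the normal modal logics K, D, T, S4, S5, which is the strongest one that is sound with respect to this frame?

Serial (axiom D): yes — every world has a successor (e.g. 0 R 0).
Reflexive (axiom T): yes — every world is R-related to itself.
Transitive (axiom 4): no — 0 R 3 and 3 R 1, but not 0 R 1.
Euclidean (axiom 5): no — 0 R 3 and 0 R 0, but not 3 R 0.
So F validates K, D, T; S4 would additionally require R to be transitive. The strongest is T.

T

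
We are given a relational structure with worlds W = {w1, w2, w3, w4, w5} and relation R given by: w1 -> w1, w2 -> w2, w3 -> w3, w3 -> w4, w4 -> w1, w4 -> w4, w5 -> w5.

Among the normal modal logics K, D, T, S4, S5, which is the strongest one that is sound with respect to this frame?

T

Serial (axiom D): yes — every world has a successor (e.g. w1 R w1).
Reflexive (axiom T): yes — every world is R-related to itself.
Transitive (axiom 4): no — w3 R w4 and w4 R w1, but not w3 R w1.
Euclidean (axiom 5): no — w3 R w4 and w3 R w3, but not w4 R w3.
So F validates K, D, T; S4 would additionally require R to be transitive. The strongest is T.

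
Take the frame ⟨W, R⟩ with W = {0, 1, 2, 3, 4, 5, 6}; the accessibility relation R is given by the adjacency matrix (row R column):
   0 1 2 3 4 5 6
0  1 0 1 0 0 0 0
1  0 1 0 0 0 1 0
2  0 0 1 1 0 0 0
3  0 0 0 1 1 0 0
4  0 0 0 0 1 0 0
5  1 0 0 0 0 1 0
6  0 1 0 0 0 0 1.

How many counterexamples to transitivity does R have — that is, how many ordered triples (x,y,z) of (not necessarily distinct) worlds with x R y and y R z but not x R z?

Enumerating: (0,2,3), (1,5,0), (2,3,4), (5,0,2), (6,1,5).

5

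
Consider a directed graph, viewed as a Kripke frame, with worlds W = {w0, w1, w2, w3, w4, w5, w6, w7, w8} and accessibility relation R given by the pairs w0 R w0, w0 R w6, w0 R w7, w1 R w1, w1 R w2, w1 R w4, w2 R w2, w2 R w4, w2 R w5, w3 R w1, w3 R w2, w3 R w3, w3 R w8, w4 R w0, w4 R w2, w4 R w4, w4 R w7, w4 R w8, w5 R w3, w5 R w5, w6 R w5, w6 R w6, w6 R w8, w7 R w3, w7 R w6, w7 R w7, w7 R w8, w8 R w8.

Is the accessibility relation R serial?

Yes

Serial: yes — every world has a successor (e.g. w0 R w0).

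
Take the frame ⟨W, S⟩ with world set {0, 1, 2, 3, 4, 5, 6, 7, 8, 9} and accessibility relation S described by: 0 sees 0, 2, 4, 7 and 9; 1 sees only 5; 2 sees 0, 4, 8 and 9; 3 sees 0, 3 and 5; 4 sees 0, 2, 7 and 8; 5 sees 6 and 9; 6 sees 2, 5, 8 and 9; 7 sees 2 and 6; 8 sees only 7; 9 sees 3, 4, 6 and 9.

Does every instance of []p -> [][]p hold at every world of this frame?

By correspondence theory, 4 is valid on a frame iff S is transitive.
Transitive: no — 0 S 2 and 2 S 8, but not 0 S 8.

No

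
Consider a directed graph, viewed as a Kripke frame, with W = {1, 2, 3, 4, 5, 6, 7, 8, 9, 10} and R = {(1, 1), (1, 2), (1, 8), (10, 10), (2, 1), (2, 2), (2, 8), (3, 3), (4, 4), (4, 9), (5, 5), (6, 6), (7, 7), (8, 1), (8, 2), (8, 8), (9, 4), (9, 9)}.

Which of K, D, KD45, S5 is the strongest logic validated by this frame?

Serial (axiom D): yes — every world has a successor (e.g. 1 R 1).
Euclidean (axiom 5): yes — any two successors of a common world are R-related.
Transitive (axiom 4): yes — every two-step R-path is closed by a direct edge.
Reflexive (axiom T): yes — every world is R-related to itself.
So F validates K, D, KD45, S5. The strongest is S5.

S5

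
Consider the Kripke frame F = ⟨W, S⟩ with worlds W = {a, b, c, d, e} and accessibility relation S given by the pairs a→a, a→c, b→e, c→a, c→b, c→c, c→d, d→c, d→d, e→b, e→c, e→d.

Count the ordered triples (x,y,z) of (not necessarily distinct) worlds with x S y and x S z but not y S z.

Enumerating: (b,e,e), (c,a,b), (c,a,d), (c,b,a), (c,b,b), (c,b,c), (c,b,d), (c,d,a), (c,d,b), (e,b,b), (e,b,c), (e,b,d), (e,d,b).

13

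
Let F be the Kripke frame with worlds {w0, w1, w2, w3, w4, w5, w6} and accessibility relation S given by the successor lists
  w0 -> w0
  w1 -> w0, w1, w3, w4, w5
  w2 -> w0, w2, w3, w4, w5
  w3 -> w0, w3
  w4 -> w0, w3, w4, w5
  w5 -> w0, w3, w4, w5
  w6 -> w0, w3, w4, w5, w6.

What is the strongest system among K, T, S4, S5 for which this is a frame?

S4

Reflexive (axiom T): yes — every world is S-related to itself.
Transitive (axiom 4): yes — every two-step S-path is closed by a direct edge.
Euclidean (axiom 5): no — w1 S w0 and w1 S w3, but not w0 S w3.
So F validates K, T, S4; S5 would additionally require S to be Euclidean. The strongest is S4.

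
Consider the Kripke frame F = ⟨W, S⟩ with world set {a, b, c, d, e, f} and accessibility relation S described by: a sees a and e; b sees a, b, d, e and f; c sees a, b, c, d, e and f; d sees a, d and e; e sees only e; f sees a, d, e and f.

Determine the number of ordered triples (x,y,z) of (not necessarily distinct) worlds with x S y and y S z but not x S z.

0

S is transitive; there are no such tuples.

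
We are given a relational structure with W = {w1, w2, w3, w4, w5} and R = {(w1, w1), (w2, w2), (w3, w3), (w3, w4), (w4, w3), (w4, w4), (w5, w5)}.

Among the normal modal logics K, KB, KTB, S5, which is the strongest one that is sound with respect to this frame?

S5

Symmetric (axiom B): yes — every pair in R has its reverse in R.
Reflexive (axiom T): yes — every world is R-related to itself.
Euclidean (axiom 5): yes — any two successors of a common world are R-related.
So F validates K, KB, KTB, S5. The strongest is S5.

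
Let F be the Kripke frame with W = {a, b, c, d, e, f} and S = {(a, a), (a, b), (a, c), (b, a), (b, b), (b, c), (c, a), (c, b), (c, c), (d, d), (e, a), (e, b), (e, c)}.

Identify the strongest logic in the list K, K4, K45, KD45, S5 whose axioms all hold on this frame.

Transitive (axiom 4): yes — every two-step S-path is closed by a direct edge.
Euclidean (axiom 5): yes — any two successors of a common world are S-related.
Serial (axiom D): no — f has no S-successor.
Reflexive (axiom T): no — e is not related to itself.
So F validates K, K4, K45; KD45 would additionally require S to be serial. The strongest is K45.

K45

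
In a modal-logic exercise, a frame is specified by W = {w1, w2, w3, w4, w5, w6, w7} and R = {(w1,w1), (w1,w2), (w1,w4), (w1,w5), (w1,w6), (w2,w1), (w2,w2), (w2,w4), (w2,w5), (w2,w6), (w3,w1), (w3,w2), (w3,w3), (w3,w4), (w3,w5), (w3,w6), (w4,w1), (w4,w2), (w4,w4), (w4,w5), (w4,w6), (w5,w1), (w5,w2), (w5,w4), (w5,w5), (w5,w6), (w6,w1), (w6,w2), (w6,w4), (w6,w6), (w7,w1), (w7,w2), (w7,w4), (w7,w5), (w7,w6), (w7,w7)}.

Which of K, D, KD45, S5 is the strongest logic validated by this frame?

D

Serial (axiom D): yes — every world has a successor (e.g. w1 R w1).
Euclidean (axiom 5): no — w1 R w6 and w1 R w5, but not w6 R w5.
Transitive (axiom 4): no — w6 R w1 and w1 R w5, but not w6 R w5.
Reflexive (axiom T): yes — every world is R-related to itself.
So F validates K, D; KD45 would additionally require R to be Euclidean and transitive. The strongest is D.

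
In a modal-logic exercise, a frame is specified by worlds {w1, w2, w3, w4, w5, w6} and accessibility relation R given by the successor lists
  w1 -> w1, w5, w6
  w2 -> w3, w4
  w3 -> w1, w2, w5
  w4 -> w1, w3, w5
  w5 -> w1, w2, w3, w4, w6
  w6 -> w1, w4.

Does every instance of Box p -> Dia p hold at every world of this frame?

Yes

The schema D characterises exactly the serial frames.
Serial: yes — every world has a successor (e.g. w1 R w1).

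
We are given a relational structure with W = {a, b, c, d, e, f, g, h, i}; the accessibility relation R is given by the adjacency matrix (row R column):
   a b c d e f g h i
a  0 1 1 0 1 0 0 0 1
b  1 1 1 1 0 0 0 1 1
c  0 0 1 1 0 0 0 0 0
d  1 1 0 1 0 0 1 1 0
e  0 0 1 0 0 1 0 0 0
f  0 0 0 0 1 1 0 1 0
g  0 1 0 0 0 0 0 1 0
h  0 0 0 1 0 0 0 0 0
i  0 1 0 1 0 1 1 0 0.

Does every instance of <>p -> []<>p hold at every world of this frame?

Axiom 5 corresponds to the accessibility relation being Euclidean.
Euclidean: no — a R b and a R e, but not b R e.

No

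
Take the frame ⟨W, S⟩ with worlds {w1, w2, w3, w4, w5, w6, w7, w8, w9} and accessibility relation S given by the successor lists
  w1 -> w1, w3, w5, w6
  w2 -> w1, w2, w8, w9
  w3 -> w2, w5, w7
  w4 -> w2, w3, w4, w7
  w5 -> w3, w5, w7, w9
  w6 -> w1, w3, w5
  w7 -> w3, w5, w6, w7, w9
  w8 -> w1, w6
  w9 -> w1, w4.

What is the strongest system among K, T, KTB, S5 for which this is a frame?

Reflexive (axiom T): no — w3 is not related to itself.
Symmetric (axiom B): no — w1 S w3 but not w3 S w1.
Euclidean (axiom 5): no — w1 S w3 and w1 S w6, but not w3 S w6.
So F validates K; T would additionally require S to be reflexive. The strongest is K.

K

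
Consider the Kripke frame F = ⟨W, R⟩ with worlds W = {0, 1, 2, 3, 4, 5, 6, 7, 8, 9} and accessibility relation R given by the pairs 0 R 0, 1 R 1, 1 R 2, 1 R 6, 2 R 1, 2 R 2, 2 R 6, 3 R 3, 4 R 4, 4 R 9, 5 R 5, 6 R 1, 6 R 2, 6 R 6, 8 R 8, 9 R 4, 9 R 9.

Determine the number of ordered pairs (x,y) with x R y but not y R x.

R is symmetric; there are no such tuples.

0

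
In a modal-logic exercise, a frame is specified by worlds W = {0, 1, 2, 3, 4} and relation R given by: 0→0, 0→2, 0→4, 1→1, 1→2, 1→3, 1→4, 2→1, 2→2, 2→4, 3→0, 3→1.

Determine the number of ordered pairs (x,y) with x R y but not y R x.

5

Enumerating: (0,2), (0,4), (1,4), (2,4), (3,0).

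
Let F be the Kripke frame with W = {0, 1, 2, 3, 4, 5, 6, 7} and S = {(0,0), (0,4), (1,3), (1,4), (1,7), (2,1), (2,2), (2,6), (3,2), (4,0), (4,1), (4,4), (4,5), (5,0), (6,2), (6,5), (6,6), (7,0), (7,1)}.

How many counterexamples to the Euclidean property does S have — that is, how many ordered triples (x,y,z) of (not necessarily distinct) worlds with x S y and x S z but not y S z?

Enumerating: (1,3,3), (1,3,4), (1,3,7), (1,4,3), (1,4,7), (1,7,3), (1,7,4), (1,7,7), (2,1,1), (2,1,2), (2,1,6), (2,6,1), … and 15 more.
Total: 27.

27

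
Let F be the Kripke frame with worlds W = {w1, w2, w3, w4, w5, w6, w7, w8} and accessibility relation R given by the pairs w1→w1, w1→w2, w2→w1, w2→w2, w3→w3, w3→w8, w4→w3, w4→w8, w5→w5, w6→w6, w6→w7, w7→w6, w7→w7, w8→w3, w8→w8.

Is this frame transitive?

Yes

Transitive: yes — every two-step R-path is closed by a direct edge.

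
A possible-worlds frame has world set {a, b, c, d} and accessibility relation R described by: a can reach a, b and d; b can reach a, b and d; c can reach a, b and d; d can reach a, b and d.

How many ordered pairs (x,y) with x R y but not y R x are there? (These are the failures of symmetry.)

Enumerating: (c,a), (c,b), (c,d).

3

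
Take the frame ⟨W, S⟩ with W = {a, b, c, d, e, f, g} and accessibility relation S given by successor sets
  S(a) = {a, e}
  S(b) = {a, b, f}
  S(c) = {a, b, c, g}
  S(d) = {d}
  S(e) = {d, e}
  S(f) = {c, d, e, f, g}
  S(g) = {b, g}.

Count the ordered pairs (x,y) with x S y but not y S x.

Enumerating: (a,e), (b,a), (b,f), (c,a), (c,b), (c,g), (e,d), (f,c), (f,d), (f,e), (f,g), (g,b).

12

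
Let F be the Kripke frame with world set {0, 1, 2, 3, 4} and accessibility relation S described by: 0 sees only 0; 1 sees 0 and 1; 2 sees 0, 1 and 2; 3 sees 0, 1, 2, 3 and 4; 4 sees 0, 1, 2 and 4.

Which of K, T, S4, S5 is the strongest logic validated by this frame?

Reflexive (axiom T): yes — every world is S-related to itself.
Transitive (axiom 4): yes — every two-step S-path is closed by a direct edge.
Euclidean (axiom 5): no — 2 S 0 and 2 S 1, but not 0 S 1.
So F validates K, T, S4; S5 would additionally require S to be Euclidean. The strongest is S4.

S4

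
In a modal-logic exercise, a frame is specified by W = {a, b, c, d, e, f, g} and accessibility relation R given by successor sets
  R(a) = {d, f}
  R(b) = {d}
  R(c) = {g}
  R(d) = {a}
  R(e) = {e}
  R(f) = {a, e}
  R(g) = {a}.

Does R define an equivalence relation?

Reflexive: no — a is not related to itself.
Symmetric: no — b R d but not d R b.
Transitive: no — a R f and f R e, but not a R e.
So R is not an equivalence relation.

No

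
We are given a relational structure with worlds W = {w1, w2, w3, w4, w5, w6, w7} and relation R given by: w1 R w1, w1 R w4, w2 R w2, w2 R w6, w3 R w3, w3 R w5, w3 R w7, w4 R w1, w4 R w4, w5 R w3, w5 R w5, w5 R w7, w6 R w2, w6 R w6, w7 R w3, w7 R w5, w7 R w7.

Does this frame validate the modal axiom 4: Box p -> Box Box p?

Yes

The schema 4 characterises exactly the transitive frames.
Transitive: yes — every two-step R-path is closed by a direct edge.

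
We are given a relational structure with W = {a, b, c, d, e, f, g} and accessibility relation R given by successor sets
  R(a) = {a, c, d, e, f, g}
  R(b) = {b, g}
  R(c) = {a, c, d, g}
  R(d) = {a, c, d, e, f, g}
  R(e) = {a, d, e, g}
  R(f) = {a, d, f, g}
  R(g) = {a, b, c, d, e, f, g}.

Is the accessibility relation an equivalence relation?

Reflexive: yes — every world is R-related to itself.
Symmetric: yes — every pair in R has its reverse in R.
Transitive: no — a R g and g R b, but not a R b.
So R is not an equivalence relation.

No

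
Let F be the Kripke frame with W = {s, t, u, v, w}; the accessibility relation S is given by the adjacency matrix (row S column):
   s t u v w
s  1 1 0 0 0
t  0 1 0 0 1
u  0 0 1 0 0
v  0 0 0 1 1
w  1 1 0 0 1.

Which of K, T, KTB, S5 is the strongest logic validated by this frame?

T

Reflexive (axiom T): yes — every world is S-related to itself.
Symmetric (axiom B): no — s S t but not t S s.
Euclidean (axiom 5): no — w S t and w S s, but not t S s.
So F validates K, T; KTB would additionally require S to be symmetric. The strongest is T.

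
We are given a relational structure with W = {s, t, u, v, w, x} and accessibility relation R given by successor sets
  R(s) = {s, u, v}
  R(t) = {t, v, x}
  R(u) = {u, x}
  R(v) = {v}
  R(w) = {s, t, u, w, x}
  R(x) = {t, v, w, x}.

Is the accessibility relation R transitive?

No

Transitive: no — s R u and u R x, but not s R x.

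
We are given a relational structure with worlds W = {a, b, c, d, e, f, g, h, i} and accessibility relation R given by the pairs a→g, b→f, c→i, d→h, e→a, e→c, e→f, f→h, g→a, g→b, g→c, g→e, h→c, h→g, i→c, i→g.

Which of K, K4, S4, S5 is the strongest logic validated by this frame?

Transitive (axiom 4): no — a R g and g R b, but not a R b.
Reflexive (axiom T): no — a is not related to itself.
Euclidean (axiom 5): no — e R a and e R c, but not a R c.
So F validates K; K4 would additionally require R to be transitive. The strongest is K.

K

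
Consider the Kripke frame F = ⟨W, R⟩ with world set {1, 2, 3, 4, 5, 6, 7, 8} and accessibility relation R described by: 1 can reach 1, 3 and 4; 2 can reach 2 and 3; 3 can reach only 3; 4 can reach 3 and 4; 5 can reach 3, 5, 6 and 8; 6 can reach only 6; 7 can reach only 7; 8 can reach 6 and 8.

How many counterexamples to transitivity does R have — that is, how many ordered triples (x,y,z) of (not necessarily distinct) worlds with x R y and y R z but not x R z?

R is transitive; there are no such tuples.

0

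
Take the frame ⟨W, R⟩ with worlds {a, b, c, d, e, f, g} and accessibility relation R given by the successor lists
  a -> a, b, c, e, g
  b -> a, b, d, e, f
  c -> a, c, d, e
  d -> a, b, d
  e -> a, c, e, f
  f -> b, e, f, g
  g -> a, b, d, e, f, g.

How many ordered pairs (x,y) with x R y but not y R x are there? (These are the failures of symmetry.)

6

Enumerating: (b,e), (c,d), (d,a), (g,b), (g,d), (g,e).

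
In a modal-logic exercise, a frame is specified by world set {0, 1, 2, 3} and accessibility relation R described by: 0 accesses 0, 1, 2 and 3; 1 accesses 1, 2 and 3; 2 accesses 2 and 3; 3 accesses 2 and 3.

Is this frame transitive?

Transitive: yes — every two-step R-path is closed by a direct edge.

Yes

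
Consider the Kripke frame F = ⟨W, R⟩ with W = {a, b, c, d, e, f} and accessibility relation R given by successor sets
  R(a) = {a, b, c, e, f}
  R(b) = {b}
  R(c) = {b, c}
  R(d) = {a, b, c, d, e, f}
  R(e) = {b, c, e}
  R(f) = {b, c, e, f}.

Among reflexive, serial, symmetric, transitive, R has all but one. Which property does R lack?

Reflexive: yes — every world is R-related to itself.
Serial: yes — every world has a successor (e.g. a R a).
Symmetric: no — a R b but not b R a.
Transitive: yes — every two-step R-path is closed by a direct edge.
Only symmetric fails.

symmetric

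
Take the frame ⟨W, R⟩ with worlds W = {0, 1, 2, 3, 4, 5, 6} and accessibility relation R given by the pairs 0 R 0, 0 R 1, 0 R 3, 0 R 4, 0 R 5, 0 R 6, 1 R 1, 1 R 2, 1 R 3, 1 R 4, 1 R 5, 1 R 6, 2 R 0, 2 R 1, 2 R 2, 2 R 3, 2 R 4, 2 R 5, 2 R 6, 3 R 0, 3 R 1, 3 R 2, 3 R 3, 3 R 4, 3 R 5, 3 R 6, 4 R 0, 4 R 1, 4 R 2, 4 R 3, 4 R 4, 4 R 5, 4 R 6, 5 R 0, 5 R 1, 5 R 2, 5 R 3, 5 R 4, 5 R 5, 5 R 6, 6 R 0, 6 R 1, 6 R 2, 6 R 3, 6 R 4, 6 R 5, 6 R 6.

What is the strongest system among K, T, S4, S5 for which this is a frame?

T

Reflexive (axiom T): yes — every world is R-related to itself.
Transitive (axiom 4): no — 0 R 1 and 1 R 2, but not 0 R 2.
Euclidean (axiom 5): no — 2 R 1 and 2 R 0, but not 1 R 0.
So F validates K, T; S4 would additionally require R to be transitive. The strongest is T.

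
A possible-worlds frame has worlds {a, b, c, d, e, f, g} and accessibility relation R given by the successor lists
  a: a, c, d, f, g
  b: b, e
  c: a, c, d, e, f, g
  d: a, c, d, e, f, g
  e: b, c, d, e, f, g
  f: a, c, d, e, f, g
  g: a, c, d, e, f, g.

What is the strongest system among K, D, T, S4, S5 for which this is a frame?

Serial (axiom D): yes — every world has a successor (e.g. a R a).
Reflexive (axiom T): yes — every world is R-related to itself.
Transitive (axiom 4): no — a R c and c R e, but not a R e.
Euclidean (axiom 5): no — c R a and c R e, but not a R e.
So F validates K, D, T; S4 would additionally require R to be transitive. The strongest is T.

T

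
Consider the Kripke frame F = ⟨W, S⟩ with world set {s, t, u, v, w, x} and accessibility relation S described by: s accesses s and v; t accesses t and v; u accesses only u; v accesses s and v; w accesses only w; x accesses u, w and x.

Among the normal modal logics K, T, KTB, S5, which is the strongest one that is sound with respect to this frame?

Reflexive (axiom T): yes — every world is S-related to itself.
Symmetric (axiom B): no — t S v but not v S t.
Euclidean (axiom 5): no — x S u and x S w, but not u S w.
So F validates K, T; KTB would additionally require S to be symmetric. The strongest is T.

T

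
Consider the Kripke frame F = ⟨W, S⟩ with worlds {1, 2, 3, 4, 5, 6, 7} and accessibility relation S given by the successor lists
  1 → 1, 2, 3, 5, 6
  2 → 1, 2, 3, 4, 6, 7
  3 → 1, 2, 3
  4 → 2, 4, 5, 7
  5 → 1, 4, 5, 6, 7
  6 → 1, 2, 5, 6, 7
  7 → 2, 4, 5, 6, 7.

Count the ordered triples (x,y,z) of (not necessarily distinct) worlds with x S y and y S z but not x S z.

Enumerating: (1,2,4), (1,2,7), (1,5,4), (1,5,7), (1,6,7), (2,1,5), (2,4,5), (2,6,5), (2,7,5), (3,1,5), (3,1,6), (3,2,4), … and 22 more.
Total: 34.

34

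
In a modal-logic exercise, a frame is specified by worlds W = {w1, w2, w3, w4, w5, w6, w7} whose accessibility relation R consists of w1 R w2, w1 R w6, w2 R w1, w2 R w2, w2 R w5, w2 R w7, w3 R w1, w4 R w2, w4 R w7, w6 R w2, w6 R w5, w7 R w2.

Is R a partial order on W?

No

Reflexive: no — w1 is not related to itself.
Transitive: no — w1 R w2 and w2 R w5, but not w1 R w5.
Antisymmetric: no — w1 R w2 and w2 R w1 with w1 ≠ w2.
So R is not a partial order.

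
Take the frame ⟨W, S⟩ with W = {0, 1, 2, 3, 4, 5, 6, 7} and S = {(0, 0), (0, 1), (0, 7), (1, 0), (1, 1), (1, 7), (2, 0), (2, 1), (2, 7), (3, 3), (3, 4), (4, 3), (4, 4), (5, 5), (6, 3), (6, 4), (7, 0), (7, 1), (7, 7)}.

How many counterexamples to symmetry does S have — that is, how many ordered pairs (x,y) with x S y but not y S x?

5

Enumerating: (2,0), (2,1), (2,7), (6,3), (6,4).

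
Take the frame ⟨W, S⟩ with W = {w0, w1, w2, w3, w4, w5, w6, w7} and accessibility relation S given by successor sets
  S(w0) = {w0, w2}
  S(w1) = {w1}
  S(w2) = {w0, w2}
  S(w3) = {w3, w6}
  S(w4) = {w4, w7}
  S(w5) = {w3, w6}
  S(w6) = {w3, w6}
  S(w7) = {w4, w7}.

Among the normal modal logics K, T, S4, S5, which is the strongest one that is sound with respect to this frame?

Reflexive (axiom T): no — w5 is not related to itself.
Transitive (axiom 4): yes — every two-step S-path is closed by a direct edge.
Euclidean (axiom 5): yes — any two successors of a common world are S-related.
So F validates K; T would additionally require S to be reflexive. The strongest is K.

K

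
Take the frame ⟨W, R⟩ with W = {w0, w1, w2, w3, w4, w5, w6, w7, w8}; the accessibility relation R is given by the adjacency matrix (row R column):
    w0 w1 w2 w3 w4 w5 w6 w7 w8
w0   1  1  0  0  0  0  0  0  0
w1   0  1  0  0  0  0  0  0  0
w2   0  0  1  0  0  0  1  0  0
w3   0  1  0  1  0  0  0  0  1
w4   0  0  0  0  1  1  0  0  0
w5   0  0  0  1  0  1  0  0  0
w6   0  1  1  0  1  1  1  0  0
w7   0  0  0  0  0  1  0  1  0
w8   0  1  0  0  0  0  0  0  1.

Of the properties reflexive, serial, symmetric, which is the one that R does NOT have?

Reflexive: yes — every world is R-related to itself.
Serial: yes — every world has a successor (e.g. w0 R w0).
Symmetric: no — w0 R w1 but not w1 R w0.
Only symmetric fails.

symmetric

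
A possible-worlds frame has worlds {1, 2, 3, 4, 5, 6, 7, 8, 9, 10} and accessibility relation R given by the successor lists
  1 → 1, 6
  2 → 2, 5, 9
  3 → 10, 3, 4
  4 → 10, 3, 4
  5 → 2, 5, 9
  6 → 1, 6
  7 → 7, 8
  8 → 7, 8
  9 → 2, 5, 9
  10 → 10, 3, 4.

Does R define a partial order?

No

Reflexive: yes — every world is R-related to itself.
Transitive: yes — every two-step R-path is closed by a direct edge.
Antisymmetric: no — 1 R 6 and 6 R 1 with 1 ≠ 6.
So R is not a partial order.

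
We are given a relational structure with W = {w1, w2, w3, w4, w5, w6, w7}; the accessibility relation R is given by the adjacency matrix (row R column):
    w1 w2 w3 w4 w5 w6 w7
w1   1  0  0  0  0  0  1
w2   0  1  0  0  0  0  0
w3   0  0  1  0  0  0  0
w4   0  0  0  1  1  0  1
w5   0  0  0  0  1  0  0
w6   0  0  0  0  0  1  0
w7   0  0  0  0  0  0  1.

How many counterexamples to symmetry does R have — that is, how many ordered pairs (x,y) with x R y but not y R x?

Enumerating: (w1,w7), (w4,w5), (w4,w7).

3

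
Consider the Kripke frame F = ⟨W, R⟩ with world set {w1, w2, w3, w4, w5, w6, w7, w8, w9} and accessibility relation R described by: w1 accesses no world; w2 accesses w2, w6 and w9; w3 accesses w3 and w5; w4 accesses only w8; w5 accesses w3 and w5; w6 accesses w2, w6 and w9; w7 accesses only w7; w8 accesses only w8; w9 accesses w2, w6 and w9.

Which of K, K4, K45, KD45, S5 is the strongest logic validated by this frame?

K45

Transitive (axiom 4): yes — every two-step R-path is closed by a direct edge.
Euclidean (axiom 5): yes — any two successors of a common world are R-related.
Serial (axiom D): no — w1 has no R-successor.
Reflexive (axiom T): no — w1 is not related to itself.
So F validates K, K4, K45; KD45 would additionally require R to be serial. The strongest is K45.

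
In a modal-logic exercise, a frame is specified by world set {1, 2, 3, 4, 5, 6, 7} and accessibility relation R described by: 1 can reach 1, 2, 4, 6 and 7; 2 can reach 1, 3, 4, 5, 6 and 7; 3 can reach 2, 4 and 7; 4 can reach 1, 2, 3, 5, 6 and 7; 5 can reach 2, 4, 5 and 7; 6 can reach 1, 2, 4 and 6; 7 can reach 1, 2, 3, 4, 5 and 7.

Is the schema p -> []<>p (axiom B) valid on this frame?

By correspondence theory, B is valid on a frame iff R is symmetric.
Symmetric: yes — every pair in R has its reverse in R.

Yes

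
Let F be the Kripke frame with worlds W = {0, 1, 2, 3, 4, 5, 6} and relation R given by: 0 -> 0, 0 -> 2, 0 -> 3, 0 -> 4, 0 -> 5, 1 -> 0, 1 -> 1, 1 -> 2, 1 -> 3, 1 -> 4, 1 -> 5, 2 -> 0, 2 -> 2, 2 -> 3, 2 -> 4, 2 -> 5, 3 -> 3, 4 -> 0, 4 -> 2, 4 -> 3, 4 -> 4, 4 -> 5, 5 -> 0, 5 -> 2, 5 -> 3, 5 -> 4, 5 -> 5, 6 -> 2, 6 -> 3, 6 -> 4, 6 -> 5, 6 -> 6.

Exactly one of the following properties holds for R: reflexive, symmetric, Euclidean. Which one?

reflexive

Reflexive: yes — every world is R-related to itself.
Symmetric: no — 0 R 3 but not 3 R 0.
Euclidean: no — 0 R 3 and 0 R 2, but not 3 R 2.
Only reflexive holds.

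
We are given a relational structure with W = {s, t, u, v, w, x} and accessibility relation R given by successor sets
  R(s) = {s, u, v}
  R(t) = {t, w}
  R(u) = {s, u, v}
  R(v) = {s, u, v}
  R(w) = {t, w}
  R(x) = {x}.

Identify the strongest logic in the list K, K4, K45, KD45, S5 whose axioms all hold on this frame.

Transitive (axiom 4): yes — every two-step R-path is closed by a direct edge.
Euclidean (axiom 5): yes — any two successors of a common world are R-related.
Serial (axiom D): yes — every world has a successor (e.g. s R s).
Reflexive (axiom T): yes — every world is R-related to itself.
So F validates K, K4, K45, KD45, S5. The strongest is S5.

S5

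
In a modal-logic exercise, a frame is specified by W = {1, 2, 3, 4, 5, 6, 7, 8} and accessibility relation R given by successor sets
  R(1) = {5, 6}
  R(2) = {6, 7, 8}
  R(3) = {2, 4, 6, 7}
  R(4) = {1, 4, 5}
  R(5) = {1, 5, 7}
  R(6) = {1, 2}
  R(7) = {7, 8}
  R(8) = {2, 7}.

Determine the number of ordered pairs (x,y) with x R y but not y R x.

Enumerating: (2,7), (3,2), (3,4), (3,6), (3,7), (4,1), (4,5), (5,7).

8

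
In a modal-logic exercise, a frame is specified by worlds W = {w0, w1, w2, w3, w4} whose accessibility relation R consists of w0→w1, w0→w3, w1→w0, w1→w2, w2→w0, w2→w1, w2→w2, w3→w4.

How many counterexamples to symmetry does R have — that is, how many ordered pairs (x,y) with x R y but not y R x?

3

Enumerating: (w0,w3), (w2,w0), (w3,w4).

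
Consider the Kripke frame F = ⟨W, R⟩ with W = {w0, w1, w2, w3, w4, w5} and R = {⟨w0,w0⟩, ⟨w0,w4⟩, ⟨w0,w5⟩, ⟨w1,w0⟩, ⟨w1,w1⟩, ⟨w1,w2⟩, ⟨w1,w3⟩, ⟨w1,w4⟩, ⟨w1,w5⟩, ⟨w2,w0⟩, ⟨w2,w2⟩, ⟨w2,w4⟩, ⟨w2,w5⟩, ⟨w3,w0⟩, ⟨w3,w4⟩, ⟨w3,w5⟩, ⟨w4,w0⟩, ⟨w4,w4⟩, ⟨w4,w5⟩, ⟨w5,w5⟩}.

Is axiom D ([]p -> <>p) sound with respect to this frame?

Axiom D corresponds to the accessibility relation being serial.
Serial: yes — every world has a successor (e.g. w0 R w0).

Yes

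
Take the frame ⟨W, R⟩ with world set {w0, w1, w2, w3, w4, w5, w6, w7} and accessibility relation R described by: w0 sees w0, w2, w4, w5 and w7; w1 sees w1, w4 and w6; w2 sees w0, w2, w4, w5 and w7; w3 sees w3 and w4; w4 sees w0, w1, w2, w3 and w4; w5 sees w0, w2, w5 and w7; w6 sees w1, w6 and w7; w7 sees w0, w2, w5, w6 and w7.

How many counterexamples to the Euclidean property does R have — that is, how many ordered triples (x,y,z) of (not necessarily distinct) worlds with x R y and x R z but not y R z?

28

Enumerating: (w0,w4,w5), (w0,w4,w7), (w0,w5,w4), (w0,w7,w4), (w1,w4,w6), (w1,w6,w4), (w2,w4,w5), (w2,w4,w7), (w2,w5,w4), (w2,w7,w4), (w4,w0,w1), (w4,w0,w3), … and 16 more.
Total: 28.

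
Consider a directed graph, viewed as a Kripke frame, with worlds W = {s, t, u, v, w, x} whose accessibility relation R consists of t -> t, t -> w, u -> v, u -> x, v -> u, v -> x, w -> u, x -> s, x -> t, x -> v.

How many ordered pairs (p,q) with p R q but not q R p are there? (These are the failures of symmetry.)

Enumerating: (t,w), (u,x), (w,u), (x,s), (x,t).

5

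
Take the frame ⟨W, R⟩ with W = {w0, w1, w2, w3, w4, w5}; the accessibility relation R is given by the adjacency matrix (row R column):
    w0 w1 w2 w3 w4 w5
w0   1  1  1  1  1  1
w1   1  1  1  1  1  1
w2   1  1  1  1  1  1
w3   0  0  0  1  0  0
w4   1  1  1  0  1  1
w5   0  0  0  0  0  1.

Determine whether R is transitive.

No

Transitive: no — w4 R w0 and w0 R w3, but not w4 R w3.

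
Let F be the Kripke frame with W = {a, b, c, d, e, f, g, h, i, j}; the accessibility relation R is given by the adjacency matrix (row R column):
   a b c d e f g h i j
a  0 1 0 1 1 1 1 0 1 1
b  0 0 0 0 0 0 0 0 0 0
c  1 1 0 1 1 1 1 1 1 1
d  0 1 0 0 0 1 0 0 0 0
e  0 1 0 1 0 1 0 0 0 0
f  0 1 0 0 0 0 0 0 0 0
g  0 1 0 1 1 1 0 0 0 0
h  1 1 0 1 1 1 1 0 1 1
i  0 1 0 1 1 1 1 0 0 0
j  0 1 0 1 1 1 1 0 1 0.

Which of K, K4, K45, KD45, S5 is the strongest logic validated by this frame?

Transitive (axiom 4): yes — every two-step R-path is closed by a direct edge.
Euclidean (axiom 5): no — a R b and a R d, but not b R d.
Serial (axiom D): no — b has no R-successor.
Reflexive (axiom T): no — a is not related to itself.
So F validates K, K4; K45 would additionally require R to be Euclidean. The strongest is K4.

K4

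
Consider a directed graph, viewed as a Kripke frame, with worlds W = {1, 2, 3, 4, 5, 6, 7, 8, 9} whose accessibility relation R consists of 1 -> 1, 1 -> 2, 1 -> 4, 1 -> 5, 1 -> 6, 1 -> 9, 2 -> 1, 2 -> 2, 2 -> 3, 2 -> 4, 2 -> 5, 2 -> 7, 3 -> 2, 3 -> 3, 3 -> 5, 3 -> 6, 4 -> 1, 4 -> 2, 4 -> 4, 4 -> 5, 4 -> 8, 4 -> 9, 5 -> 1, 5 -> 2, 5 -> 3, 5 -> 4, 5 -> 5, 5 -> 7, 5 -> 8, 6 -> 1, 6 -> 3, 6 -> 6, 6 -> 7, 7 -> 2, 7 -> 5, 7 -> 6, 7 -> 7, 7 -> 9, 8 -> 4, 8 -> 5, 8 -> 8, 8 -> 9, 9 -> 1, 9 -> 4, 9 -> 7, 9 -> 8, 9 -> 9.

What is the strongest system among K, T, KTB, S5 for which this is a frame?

Reflexive (axiom T): yes — every world is R-related to itself.
Symmetric (axiom B): yes — every pair in R has its reverse in R.
Euclidean (axiom 5): no — 1 R 2 and 1 R 6, but not 2 R 6.
So F validates K, T, KTB; S5 would additionally require R to be Euclidean. The strongest is KTB.

KTB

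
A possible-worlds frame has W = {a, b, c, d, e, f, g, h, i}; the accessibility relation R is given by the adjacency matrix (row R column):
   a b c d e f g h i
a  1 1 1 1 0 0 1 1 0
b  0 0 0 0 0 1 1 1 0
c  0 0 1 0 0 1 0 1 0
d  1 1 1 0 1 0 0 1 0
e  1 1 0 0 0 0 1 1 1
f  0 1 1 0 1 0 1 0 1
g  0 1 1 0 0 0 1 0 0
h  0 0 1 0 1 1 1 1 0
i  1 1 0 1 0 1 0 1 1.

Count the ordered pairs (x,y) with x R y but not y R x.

22

Enumerating: (a,b), (a,c), (a,g), (a,h), (b,h), (d,b), (d,c), (d,e), (d,h), (e,a), (e,b), (e,g), … and 10 more.
Total: 22.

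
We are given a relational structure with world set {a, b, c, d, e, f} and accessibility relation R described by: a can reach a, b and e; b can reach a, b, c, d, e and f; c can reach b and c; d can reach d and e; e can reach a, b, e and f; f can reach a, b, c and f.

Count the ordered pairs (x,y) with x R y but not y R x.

5

Enumerating: (b,d), (d,e), (e,f), (f,a), (f,c).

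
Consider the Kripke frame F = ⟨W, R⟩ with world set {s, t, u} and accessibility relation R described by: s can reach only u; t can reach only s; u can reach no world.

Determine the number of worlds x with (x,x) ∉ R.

3

Enumerating: s, t, u.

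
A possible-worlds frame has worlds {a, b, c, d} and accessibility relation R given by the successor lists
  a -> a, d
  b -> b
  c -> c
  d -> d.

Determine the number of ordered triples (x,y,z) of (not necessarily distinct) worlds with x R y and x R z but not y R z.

Enumerating: (a,d,a).

1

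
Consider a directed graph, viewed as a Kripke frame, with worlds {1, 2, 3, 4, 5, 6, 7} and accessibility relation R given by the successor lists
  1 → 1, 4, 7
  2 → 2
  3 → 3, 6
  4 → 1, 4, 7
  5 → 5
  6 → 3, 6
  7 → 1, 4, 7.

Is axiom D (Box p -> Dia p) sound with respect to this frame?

Yes

By correspondence theory, D is valid on a frame iff R is serial.
Serial: yes — every world has a successor (e.g. 1 R 1).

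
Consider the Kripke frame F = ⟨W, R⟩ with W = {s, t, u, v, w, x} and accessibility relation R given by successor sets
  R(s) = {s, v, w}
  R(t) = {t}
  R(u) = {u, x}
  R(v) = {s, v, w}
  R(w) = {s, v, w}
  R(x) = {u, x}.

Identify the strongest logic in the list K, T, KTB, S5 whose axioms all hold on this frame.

Reflexive (axiom T): yes — every world is R-related to itself.
Symmetric (axiom B): yes — every pair in R has its reverse in R.
Euclidean (axiom 5): yes — any two successors of a common world are R-related.
So F validates K, T, KTB, S5. The strongest is S5.

S5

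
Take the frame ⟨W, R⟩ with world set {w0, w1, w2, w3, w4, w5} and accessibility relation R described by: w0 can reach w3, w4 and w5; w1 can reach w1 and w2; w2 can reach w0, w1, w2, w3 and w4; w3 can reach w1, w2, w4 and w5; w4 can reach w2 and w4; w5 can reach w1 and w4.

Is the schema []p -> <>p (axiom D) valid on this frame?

The schema D characterises exactly the serial frames.
Serial: yes — every world has a successor (e.g. w0 R w3).

Yes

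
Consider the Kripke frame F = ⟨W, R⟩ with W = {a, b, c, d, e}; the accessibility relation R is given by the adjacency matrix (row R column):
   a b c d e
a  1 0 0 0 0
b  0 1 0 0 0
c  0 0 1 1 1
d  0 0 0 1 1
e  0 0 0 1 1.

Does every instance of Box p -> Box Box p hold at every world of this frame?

The schema 4 characterises exactly the transitive frames.
Transitive: yes — every two-step R-path is closed by a direct edge.

Yes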